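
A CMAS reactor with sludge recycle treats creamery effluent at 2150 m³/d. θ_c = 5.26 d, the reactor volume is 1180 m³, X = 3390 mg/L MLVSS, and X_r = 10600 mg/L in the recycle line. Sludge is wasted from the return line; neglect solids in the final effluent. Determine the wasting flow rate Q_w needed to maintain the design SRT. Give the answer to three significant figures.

Q_w ≈ 71.7 m³/d

θ_c = V·X/(Q_w·X_r) when wasting from the recycle, so Q_w = V·X/(θ_c·X_r) = 1180 × 3390 / (5.26 × 10600) = 71.74 m³/d.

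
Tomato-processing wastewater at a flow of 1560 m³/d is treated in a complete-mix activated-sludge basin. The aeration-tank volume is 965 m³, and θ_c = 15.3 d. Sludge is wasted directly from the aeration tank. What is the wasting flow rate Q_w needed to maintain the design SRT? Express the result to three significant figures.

With mixed-liquor wasting, θ_c = V/Q_w, so Q_w = V/θ_c = 965.0/15.3 = 63.07 m³/d.

Q_w ≈ 63.1 m³/d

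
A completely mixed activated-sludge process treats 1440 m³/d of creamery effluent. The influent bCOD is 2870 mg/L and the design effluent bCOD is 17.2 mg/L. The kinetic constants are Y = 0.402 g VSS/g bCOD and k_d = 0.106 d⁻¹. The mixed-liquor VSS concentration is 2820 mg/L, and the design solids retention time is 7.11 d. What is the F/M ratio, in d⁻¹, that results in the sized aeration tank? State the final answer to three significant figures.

From the SRT design equation V = Y Q (S₀−S) θ_c / [X (1 + k_d θ_c)] = 0.402 × 1440 × (2870 − 17.2) × 7.11 / [2820 × (1 + 0.106 × 7.11)] = 1.17×10^7 / 4945 = 2374 m³.
F/M = applied load / biomass = Q·S₀/(V·X) = 1440 × 2870 / (2374 × 2820) = 0.6172 d⁻¹.

F/M ≈ 0.617 d⁻¹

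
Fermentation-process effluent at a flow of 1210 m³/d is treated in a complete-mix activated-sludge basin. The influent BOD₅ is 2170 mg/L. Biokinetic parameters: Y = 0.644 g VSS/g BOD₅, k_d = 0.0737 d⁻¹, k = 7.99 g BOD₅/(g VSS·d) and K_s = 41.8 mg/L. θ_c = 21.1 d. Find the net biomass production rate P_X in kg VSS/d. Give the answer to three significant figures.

From the Monod/SRT balance for a CMAS, S = K_s·(1+k_d θ_c)/[θ_c·(Y k − k_d) − 1] = 41.8 × (1 + 0.0737 × 21.1) / [21.1 × (0.644 × 7.99 − 0.0737) − 1] = 106.8 / 106.0 = 1.007 mg/L.
The observed yield is Y_obs = Y/(1 + k_d·θ_c) = 0.644 / (1 + 0.0737 × 21.1) = 0.644 / 2.555 = 0.2520 g VSS per g BOD₅ removed.
ΔS = 2170 − 1.01 = 2169 mg/L, so the substrate removal rate is 1210 × 2169/1000 = 2624 kg BOD₅/d.
P_X = Y_obs · Q(S₀ − S) = 0.2520 × 2624 = 661.5 kg VSS/d.

P_X ≈ 661 kg VSS/d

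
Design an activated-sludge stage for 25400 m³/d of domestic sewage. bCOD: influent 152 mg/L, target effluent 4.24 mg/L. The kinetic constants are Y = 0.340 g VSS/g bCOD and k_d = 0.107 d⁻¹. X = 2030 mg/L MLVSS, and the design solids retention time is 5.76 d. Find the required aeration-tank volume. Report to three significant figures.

Rearranging the biomass balance for a CMAS with decay, V = Y·Q·ΔS·θ_c / [X·(1+k_d θ_c)] = 0.340 × 25400 × (152 − 4.24) × 5.76 / [2030 × (1 + 0.107 × 5.76)] = 7.35×10^6 / 3281 = 2240 m³.

V ≈ 2240 m³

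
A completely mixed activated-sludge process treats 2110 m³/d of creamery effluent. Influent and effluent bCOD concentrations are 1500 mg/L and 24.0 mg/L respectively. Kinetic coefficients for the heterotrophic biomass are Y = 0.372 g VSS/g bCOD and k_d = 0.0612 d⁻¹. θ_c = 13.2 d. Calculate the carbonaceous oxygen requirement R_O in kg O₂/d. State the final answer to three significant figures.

Observed yield with endogenous decay: Y_obs = Y / (1 + k_d·θ_c) = 0.372 / (1 + 0.0612 × 13.2) = 0.372 / 1.808 = 0.2058 g VSS/g bCOD.
Mass of bCOD removed per day: Q(S₀ − S) = 2110 × 1476 g/m³ = 3114 kg/d.
Net sludge production P_X = 0.2058 × 3114 = 640.8 kg VSS/d.
R_O = Q·ΔS − 1.42 P_X = 3114 − 910.0 = 2204 kg O₂/d.

R_O ≈ 2200 kg O₂/d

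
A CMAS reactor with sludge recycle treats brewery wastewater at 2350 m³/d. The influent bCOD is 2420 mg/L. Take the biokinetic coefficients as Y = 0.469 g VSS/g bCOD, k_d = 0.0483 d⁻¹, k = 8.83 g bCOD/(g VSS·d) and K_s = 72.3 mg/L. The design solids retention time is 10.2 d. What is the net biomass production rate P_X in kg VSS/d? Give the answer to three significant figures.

P_X ≈ 1780 kg VSS/d

For a completely mixed reactor with recycle the Lawrence–McCarty relation gives S = K_s·(1 + k_d·θ_c) / [θ_c·(Y·k − k_d) − 1] = 72.3 × (1 + 0.0483 × 10.2) / [10.2 × (0.469 × 8.83 − 0.0483) − 1] = 107.9 / 40.75 = 2.648 mg/L.
The observed yield is Y_obs = Y/(1 + k_d·θ_c) = 0.469 / (1 + 0.0483 × 10.2) = 0.469 / 1.493 = 0.3142 g VSS per g bCOD removed.
Mass of bCOD removed per day: Q(S₀ − S) = 2350 × 2417 g/m³ = 5681 kg/d.
So the net sludge growth is P_X = 0.3142 × 5681 = 1785 kg VSS/d.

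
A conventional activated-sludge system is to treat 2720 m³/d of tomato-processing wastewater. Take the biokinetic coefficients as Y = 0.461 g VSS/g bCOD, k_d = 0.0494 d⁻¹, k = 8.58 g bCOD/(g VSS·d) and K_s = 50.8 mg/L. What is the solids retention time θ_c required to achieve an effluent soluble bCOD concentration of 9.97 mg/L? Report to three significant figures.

From 1/θ_c = Y·k·S/(K_s + S) − k_d: Y·k·S/(K_s+S) = 0.461 × 8.58 × 9.97 / (50.8 + 9.97) = 0.6489 d⁻¹.
Then 1/θ_c = μ − k_d = 0.6489 − 0.0494 = 0.5995 d⁻¹, giving θ_c = 1.668 d.

θ_c ≈ 1.67 d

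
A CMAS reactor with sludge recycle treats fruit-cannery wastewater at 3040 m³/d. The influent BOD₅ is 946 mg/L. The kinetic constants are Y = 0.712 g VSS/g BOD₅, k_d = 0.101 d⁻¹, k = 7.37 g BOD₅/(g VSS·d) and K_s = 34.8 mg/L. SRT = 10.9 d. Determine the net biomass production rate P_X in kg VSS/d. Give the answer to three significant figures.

For a completely mixed reactor with recycle the Lawrence–McCarty relation gives S = K_s·(1 + k_d·θ_c) / [θ_c·(Y·k − k_d) − 1] = 34.8 × (1 + 0.101 × 10.9) / [10.9 × (0.712 × 7.37 − 0.101) − 1] = 73.11 / 55.10 = 1.327 mg/L.
The observed yield is Y_obs = Y/(1 + k_d·θ_c) = 0.712 / (1 + 0.101 × 10.9) = 0.712 / 2.101 = 0.3389 g VSS per g BOD₅ removed.
Substrate removed = Q·(S₀ − S) = 3040 m³/d × (946 − 1.33) g/m³ = 2.87×10^6 g/d = 2872 kg/d.
So the net sludge growth is P_X = 0.3389 × 2872 = 973.3 kg VSS/d.

P_X ≈ 973 kg VSS/d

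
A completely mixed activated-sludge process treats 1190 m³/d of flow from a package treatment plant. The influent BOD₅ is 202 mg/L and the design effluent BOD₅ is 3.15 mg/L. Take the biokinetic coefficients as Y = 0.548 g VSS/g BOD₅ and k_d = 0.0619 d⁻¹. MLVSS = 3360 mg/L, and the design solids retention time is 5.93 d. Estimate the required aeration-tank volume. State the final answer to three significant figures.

V ≈ 167 m³

Steady-state biomass mass balance: V·X·(1 + k_d·θ_c) = Y·Q·(S₀ − S)·θ_c, so V = 0.548 × 1190 × (202 − 3.15) × 5.93 / [3360 × (1 + 0.0619 × 5.93)] = 7.69×10^5 / 4593 = 167.4 m³.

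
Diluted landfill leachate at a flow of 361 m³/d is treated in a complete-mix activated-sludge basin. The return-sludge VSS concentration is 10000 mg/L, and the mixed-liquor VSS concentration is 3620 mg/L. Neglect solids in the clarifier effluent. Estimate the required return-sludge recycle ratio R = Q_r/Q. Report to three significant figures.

R ≈ 0.567

Mass balance around the secondary clarifier (neglecting effluent solids): R = X / (X_r − X) = 3620 / (10000 − 3620) = 0.5674.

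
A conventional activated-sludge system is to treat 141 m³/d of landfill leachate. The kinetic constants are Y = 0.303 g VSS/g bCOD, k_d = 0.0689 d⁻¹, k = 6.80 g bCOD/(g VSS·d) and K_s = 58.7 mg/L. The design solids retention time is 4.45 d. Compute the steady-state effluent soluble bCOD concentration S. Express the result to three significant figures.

For a completely mixed reactor with recycle the Lawrence–McCarty relation gives S = K_s·(1 + k_d·θ_c) / [θ_c·(Y·k − k_d) − 1] = 58.7 × (1 + 0.0689 × 4.45) / [4.45 × (0.303 × 6.80 − 0.0689) − 1] = 76.70 / 7.862 = 9.755 mg/L.

S ≈ 9.76 mg/L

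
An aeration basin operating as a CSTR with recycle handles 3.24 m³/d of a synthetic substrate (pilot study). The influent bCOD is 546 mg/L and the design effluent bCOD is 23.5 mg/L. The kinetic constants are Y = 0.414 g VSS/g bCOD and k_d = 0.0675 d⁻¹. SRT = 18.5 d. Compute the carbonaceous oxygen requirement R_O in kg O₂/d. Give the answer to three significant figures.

R_O ≈ 1.25 kg O₂/d

Y_obs = Y / (1 + k_d θ_c) = 0.414 / (1 + 0.0675 × 18.5) = 0.414 / 2.249 = 0.1841.
Mass of bCOD removed per day: Q(S₀ − S) = 3.24 × 522.5 g/m³ = 1.693 kg/d.
Biomass synthesised: P_X = Y_obs × 1.693 = 0.3117 kg VSS/d.
R_O = Q·ΔS − 1.42 P_X = 1.693 − 0.4426 = 1.250 kg O₂/d.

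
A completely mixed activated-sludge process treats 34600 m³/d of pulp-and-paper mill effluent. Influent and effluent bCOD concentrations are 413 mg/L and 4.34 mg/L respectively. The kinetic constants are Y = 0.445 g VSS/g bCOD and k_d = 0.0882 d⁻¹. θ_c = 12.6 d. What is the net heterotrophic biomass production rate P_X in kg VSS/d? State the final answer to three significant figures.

P_X ≈ 2980 kg VSS/d

Y_obs = Y / (1 + k_d θ_c) = 0.445 / (1 + 0.0882 × 12.6) = 0.445 / 2.111 = 0.2108.
Mass of bCOD removed per day: Q(S₀ − S) = 34600 × 408.7 g/m³ = 14140 kg/d.
Biomass produced: P_X = Y_obs·Q·ΔS = 0.2108 × 14140 ≈ 2980 kg VSS/d.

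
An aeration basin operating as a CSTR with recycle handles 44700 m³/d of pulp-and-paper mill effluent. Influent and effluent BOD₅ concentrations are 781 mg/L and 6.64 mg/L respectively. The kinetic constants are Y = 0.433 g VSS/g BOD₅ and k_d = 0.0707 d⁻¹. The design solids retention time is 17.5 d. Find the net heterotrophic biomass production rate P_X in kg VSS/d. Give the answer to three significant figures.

Observed yield with endogenous decay: Y_obs = Y / (1 + k_d·θ_c) = 0.433 / (1 + 0.0707 × 17.5) = 0.433 / 2.237 = 0.1935 g VSS/g BOD₅.
Substrate removed = Q·(S₀ − S) = 44700 m³/d × (781 − 6.64) g/m³ = 3.46×10^7 g/d = 34614 kg/d.
So the net sludge growth is P_X = 0.1935 × 34614 = 6699 kg VSS/d.

P_X ≈ 6700 kg VSS/d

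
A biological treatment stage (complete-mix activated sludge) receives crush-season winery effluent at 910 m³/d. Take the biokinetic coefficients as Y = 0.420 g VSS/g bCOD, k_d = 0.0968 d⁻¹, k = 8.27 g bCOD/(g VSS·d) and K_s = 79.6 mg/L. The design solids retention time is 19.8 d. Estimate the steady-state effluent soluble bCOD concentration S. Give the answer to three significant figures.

From the Monod/SRT balance for a CMAS, S = K_s·(1+k_d θ_c)/[θ_c·(Y k − k_d) − 1] = 79.6 × (1 + 0.0968 × 19.8) / [19.8 × (0.420 × 8.27 − 0.0968) − 1] = 232.2 / 65.86 = 3.525 mg/L.

S ≈ 3.53 mg/L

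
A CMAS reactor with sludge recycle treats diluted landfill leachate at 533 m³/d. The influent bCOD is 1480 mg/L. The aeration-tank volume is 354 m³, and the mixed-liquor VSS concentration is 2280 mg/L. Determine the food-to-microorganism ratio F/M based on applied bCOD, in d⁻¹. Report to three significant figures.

F/M ≈ 0.977 d⁻¹

F/M = Q·S₀ / (V·X) = 533 × 1480 / (354.0 × 2280) = 0.9774 g bCOD·(g VSS·d)⁻¹.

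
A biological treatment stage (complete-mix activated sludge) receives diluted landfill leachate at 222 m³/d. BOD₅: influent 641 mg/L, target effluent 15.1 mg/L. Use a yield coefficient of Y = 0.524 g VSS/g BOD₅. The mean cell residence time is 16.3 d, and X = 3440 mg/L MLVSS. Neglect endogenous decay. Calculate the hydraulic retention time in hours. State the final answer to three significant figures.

V·X = Y·Q·ΔS·θ_c gives V = 0.524 × 222 × (641 − 15.1) × 16.3 / 3440 = 345.0 m³.
τ = V/Q = 345.0/222 = 1.554 d, or 37.30 h.

τ ≈ 37.3 h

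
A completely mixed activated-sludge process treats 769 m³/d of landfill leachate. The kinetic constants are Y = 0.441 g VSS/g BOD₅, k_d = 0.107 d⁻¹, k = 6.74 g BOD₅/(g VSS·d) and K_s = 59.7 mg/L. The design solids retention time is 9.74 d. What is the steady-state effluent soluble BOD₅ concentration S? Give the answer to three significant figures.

Effluent substrate depends only on kinetics and SRT: S = K_s(1 + k_d θ_c) / [θ_c(Yk − k_d) − 1] = 59.7 × (1 + 0.107 × 9.74) / [9.74 × (0.441 × 6.74 − 0.107) − 1] = 121.9 / 26.91 = 4.531 mg/L.

S ≈ 4.53 mg/L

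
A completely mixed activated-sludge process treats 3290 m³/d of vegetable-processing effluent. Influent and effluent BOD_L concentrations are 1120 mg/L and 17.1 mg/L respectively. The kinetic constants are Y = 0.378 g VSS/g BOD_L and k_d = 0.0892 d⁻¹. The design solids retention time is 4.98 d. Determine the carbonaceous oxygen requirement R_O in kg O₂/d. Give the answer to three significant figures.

The observed yield is Y_obs = Y/(1 + k_d·θ_c) = 0.378 / (1 + 0.0892 × 4.98) = 0.378 / 1.444 = 0.2617 g VSS per g BOD_L removed.
Substrate removed = Q·(S₀ − S) = 3290 m³/d × (1120 − 17.1) g/m³ = 3.63×10^6 g/d = 3629 kg/d.
Net sludge production P_X = 0.2617 × 3629 = 949.7 kg VSS/d.
Carbonaceous O₂ demand = substrate oxidised − cell-mass equivalent = 3629 − 1.42 × 949.7 = 2280 kg O₂/d.

R_O ≈ 2280 kg O₂/d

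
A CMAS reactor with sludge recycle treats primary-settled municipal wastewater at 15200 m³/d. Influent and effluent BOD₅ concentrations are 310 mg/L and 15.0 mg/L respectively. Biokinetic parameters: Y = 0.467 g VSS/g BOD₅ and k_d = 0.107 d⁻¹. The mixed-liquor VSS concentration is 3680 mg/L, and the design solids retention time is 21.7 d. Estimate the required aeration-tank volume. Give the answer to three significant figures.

Rearranging the biomass balance for a CMAS with decay, V = Y·Q·ΔS·θ_c / [X·(1+k_d θ_c)] = 0.467 × 15200 × (310 − 15.0) × 21.7 / [3680 × (1 + 0.107 × 21.7)] = 4.54×10^7 / 12225 = 3717 m³.

V ≈ 3720 m³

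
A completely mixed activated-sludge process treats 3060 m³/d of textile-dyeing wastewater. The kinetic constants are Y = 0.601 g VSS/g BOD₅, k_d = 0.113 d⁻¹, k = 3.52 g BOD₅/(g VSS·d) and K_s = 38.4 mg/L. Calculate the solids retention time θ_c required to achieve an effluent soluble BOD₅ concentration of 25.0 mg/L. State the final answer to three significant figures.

At the target effluent, Y k S/(K_s+S) = 0.601×3.52×25.0/63.40 = 0.8342 d⁻¹.
θ_c = 1/(μ − k_d) = 1/(0.8342 − 0.113) = 1/0.7212 = 1.387 d.

θ_c ≈ 1.39 d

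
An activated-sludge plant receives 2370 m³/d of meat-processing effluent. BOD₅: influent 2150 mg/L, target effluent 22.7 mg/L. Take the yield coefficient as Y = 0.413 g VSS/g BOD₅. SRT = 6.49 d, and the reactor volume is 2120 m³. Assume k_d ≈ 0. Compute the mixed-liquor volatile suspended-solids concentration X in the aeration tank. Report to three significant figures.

From V·X = Y·Q·(S₀ − S)·θ_c (decay neglected): X = 0.413 × 2370 × (2150 − 22.7) × 6.49 / 2120 = 6374 mg/L.

X ≈ 6370 mg/L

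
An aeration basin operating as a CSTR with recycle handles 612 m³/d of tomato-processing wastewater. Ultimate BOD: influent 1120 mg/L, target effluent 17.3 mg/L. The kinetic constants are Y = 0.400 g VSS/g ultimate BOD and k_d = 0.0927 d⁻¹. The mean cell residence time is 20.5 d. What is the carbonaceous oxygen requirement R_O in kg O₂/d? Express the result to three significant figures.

R_O ≈ 543 kg O₂/d

Correct the yield for decay: Y_obs = Y/(1 + k_d θ_c) = 0.400 / (1 + 0.0927 × 20.5) = 0.400 / 2.900 = 0.1379.
Substrate removed = Q·(S₀ − S) = 612 m³/d × (1120 − 17.3) g/m³ = 6.75×10^5 g/d = 674.9 kg/d.
Biomass synthesised: P_X = Y_obs × 674.9 = 93.07 kg VSS/d.
R_O = Q·ΔS − 1.42 P_X = 674.9 − 132.2 = 542.7 kg O₂/d.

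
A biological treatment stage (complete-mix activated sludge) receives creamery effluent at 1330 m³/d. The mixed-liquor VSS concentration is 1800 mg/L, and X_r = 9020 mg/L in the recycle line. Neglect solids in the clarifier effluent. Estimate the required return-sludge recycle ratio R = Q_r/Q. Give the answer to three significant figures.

R ≈ 0.249

Mass balance around the secondary clarifier (neglecting effluent solids): R = X / (X_r − X) = 1800 / (9020 − 1800) = 0.2493.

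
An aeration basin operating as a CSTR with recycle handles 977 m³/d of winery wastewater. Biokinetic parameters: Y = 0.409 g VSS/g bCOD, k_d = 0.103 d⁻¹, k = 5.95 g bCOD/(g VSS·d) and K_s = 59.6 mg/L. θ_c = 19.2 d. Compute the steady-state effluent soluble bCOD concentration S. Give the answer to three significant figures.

S ≈ 4.06 mg/L

Effluent substrate depends only on kinetics and SRT: S = K_s(1 + k_d θ_c) / [θ_c(Yk − k_d) − 1] = 59.6 × (1 + 0.103 × 19.2) / [19.2 × (0.409 × 5.95 − 0.103) − 1] = 177.5 / 43.75 = 4.057 mg/L.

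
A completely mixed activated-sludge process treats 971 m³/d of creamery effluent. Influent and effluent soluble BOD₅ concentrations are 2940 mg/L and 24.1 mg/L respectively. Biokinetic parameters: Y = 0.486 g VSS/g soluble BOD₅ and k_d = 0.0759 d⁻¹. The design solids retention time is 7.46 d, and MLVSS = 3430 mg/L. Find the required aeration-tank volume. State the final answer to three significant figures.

Rearranging the biomass balance for a CMAS with decay, V = Y·Q·ΔS·θ_c / [X·(1+k_d θ_c)] = 0.486 × 971 × (2940 − 24.1) × 7.46 / [3430 × (1 + 0.0759 × 7.46)] = 1.03×10^7 / 5372 = 1911 m³.

V ≈ 1910 m³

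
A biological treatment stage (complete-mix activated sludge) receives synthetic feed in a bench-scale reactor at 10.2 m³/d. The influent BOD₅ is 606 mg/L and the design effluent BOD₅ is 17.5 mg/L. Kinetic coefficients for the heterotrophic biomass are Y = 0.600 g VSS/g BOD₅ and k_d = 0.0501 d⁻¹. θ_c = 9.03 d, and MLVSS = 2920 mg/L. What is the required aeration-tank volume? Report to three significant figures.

V ≈ 7.67 m³

Steady-state biomass mass balance: V·X·(1 + k_d·θ_c) = Y·Q·(S₀ − S)·θ_c, so V = 0.600 × 10.2 × (606 − 17.5) × 9.03 / [2920 × (1 + 0.0501 × 9.03)] = 3.25×10^4 / 4241 = 7.669 m³.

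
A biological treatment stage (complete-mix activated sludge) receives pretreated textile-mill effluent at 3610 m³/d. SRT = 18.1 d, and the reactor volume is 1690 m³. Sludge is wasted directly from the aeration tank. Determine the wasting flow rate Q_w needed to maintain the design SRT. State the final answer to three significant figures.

With mixed-liquor wasting, θ_c = V/Q_w, so Q_w = V/θ_c = 1690/18.1 = 93.37 m³/d.

Q_w ≈ 93.4 m³/d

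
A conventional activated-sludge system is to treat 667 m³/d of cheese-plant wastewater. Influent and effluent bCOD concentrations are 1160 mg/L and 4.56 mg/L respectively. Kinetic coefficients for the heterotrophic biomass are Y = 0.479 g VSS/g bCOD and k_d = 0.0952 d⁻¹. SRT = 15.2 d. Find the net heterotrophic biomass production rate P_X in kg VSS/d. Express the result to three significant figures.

The observed yield is Y_obs = Y/(1 + k_d·θ_c) = 0.479 / (1 + 0.0952 × 15.2) = 0.479 / 2.447 = 0.1957 g VSS per g bCOD removed.
ΔS = 1160 − 4.56 = 1155 mg/L, so the substrate removal rate is 667 × 1155/1000 = 770.7 kg bCOD/d.
Net biomass production P_X = Y_obs × Q·(S₀ − S) = 0.1957 × 770.7 = 150.9 kg VSS/d.

P_X ≈ 151 kg VSS/d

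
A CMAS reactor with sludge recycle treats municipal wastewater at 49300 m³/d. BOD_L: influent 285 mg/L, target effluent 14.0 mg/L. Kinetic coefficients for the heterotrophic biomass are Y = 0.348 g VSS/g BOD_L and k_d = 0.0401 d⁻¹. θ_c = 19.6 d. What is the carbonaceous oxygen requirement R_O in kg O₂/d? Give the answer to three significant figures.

Y_obs = Y / (1 + k_d θ_c) = 0.348 / (1 + 0.0401 × 19.6) = 0.348 / 1.786 = 0.1949.
Mass of BOD_L removed per day: Q(S₀ − S) = 49300 × 271.0 g/m³ = 13360 kg/d.
Net sludge production P_X = 0.1949 × 13360 = 2603 kg VSS/d.
R_O = Q·ΔS − 1.42 P_X = 13360 − 3697 = 9664 kg O₂/d.

R_O ≈ 9660 kg O₂/d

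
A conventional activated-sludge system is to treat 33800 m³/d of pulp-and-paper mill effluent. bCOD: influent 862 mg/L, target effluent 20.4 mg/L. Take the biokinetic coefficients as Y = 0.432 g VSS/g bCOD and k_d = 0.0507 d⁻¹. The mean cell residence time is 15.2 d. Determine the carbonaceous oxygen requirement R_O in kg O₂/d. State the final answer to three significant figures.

Correct the yield for decay: Y_obs = Y/(1 + k_d θ_c) = 0.432 / (1 + 0.0507 × 15.2) = 0.432 / 1.771 = 0.2440.
ΔS = 862 − 20.4 = 841.6 mg/L, so the substrate removal rate is 33800 × 841.6/1000 = 28446 kg bCOD/d.
Net sludge production P_X = 0.2440 × 28446 = 6940 kg VSS/d.
Carbonaceous O₂ demand = substrate oxidised − cell-mass equivalent = 28446 − 1.42 × 6940 = 18591 kg O₂/d.

R_O ≈ 18600 kg O₂/d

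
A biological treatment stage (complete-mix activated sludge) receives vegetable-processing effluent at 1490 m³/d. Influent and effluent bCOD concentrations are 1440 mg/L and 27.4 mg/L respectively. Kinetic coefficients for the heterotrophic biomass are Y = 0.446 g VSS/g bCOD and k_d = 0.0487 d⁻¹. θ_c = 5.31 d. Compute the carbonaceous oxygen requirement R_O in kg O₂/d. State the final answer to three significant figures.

Correct the yield for decay: Y_obs = Y/(1 + k_d θ_c) = 0.446 / (1 + 0.0487 × 5.31) = 0.446 / 1.259 = 0.3544.
Q·(S₀ − S) = 1490 × (1440 − 27.4) × 10⁻³ = 2105 kg/d removed.
Biomass synthesised: P_X = Y_obs × 2105 = 745.9 kg VSS/d.
Carbonaceous O₂ demand = substrate oxidised − cell-mass equivalent = 2105 − 1.42 × 745.9 = 1046 kg O₂/d.

R_O ≈ 1050 kg O₂/d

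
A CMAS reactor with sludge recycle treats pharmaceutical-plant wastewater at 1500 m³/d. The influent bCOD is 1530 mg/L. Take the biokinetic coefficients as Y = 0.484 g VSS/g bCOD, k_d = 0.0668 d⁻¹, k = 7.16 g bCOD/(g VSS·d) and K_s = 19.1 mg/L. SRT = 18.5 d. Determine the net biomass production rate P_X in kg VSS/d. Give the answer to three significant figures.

For a completely mixed reactor with recycle the Lawrence–McCarty relation gives S = K_s·(1 + k_d·θ_c) / [θ_c·(Y·k − k_d) − 1] = 19.1 × (1 + 0.0668 × 18.5) / [18.5 × (0.484 × 7.16 − 0.0668) − 1] = 42.70 / 61.87 = 0.6902 mg/L.
Y_obs = Y / (1 + k_d θ_c) = 0.484 / (1 + 0.0668 × 18.5) = 0.484 / 2.236 = 0.2165.
ΔS = 1530 − 0.690 = 1529 mg/L, so the substrate removal rate is 1500 × 1529/1000 = 2294 kg bCOD/d.
Net biomass production P_X = Y_obs × Q·(S₀ − S) = 0.2165 × 2294 = 496.6 kg VSS/d.

P_X ≈ 497 kg VSS/d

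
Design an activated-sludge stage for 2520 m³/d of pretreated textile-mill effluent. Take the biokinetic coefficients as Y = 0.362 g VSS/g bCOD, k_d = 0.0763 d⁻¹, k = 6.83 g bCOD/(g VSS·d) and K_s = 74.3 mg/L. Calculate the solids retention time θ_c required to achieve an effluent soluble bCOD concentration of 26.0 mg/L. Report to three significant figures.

θ_c ≈ 1.77 d

Specific growth rate at S = 26.0 mg/L: μ = YkS/(K_s+S) = 0.362·6.83·26.0/(74.3+26.0) = 0.6409 d⁻¹.
θ_c = 1/(μ − k_d) = 1/(0.6409 − 0.0763) = 1/0.5646 = 1.771 d.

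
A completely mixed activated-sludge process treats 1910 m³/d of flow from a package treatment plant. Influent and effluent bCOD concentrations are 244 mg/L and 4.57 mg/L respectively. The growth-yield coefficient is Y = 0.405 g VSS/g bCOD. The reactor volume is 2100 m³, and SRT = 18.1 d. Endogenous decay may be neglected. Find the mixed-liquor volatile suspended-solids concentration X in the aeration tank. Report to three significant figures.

X ≈ 1600 mg/L

From V·X = Y·Q·(S₀ − S)·θ_c (decay neglected): X = 0.405 × 1910 × (244 − 4.57) × 18.1 / 2100 = 1596 mg/L.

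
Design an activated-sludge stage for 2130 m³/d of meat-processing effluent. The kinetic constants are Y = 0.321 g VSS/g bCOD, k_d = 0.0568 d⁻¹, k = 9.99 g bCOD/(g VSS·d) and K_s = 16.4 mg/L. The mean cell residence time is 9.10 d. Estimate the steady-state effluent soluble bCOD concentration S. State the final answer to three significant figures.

Effluent substrate depends only on kinetics and SRT: S = K_s(1 + k_d θ_c) / [θ_c(Yk − k_d) − 1] = 16.4 × (1 + 0.0568 × 9.10) / [9.10 × (0.321 × 9.99 − 0.0568) − 1] = 24.88 / 27.66 = 0.8992 mg/L.

S ≈ 0.899 mg/L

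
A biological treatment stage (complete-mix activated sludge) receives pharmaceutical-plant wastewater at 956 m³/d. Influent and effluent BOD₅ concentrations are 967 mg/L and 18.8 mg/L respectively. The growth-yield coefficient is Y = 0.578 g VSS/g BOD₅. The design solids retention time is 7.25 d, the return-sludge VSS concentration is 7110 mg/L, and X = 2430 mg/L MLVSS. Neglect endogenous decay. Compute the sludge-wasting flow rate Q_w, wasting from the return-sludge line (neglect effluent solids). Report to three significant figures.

With k_d = 0 the design equation reduces to V = Y Q (S₀−S) θ_c / X = 0.578 × 956 × (967 − 18.8) × 7.25 / 2430 = 1563 m³.
θ_c = V·X/(Q_w·X_r) when wasting from the recycle, so Q_w = V·X/(θ_c·X_r) = 1563 × 2430 / (7.25 × 7110) = 73.69 m³/d.

Q_w ≈ 73.7 m³/d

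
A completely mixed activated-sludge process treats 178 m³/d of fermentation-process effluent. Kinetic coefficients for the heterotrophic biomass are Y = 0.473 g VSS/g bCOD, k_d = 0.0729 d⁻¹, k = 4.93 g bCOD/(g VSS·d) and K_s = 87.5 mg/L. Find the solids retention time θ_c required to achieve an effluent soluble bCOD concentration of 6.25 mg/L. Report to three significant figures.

θ_c ≈ 12.1 d

From 1/θ_c = Y·k·S/(K_s + S) − k_d: Y·k·S/(K_s+S) = 0.473 × 4.93 × 6.25 / (87.5 + 6.25) = 0.1555 d⁻¹.
Then 1/θ_c = μ − k_d = 0.1555 − 0.0729 = 0.08256 d⁻¹, giving θ_c = 12.11 d.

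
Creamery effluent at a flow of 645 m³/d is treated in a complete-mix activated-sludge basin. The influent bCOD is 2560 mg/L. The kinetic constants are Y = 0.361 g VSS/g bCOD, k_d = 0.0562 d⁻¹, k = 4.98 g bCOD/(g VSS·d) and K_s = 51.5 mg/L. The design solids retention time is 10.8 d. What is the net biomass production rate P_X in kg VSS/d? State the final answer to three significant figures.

From the Monod/SRT balance for a CMAS, S = K_s·(1+k_d θ_c)/[θ_c·(Y k − k_d) − 1] = 51.5 × (1 + 0.0562 × 10.8) / [10.8 × (0.361 × 4.98 − 0.0562) − 1] = 82.76 / 17.81 = 4.647 mg/L.
Y_obs = Y / (1 + k_d θ_c) = 0.361 / (1 + 0.0562 × 10.8) = 0.361 / 1.607 = 0.2246.
Mass of bCOD removed per day: Q(S₀ − S) = 645 × 2555 g/m³ = 1648 kg/d.
So the net sludge growth is P_X = 0.2246 × 1648 = 370.3 kg VSS/d.

P_X ≈ 370 kg VSS/d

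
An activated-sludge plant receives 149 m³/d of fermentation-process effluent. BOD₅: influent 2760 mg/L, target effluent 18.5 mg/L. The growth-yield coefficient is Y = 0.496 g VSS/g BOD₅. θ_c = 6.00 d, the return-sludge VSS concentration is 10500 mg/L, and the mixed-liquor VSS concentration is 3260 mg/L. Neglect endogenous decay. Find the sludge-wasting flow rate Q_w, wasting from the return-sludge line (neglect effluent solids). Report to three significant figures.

Biomass mass balance (decay neglected): V·X = Y·Q·(S₀ − S)·θ_c, so V = 0.496 × 149 × (2760 − 18.5) × 6.00 / 3260 = 372.9 m³.
θ_c = V·X/(Q_w·X_r) when wasting from the recycle, so Q_w = V·X/(θ_c·X_r) = 372.9 × 3260 / (6.00 × 10500) = 19.30 m³/d.

Q_w ≈ 19.3 m³/d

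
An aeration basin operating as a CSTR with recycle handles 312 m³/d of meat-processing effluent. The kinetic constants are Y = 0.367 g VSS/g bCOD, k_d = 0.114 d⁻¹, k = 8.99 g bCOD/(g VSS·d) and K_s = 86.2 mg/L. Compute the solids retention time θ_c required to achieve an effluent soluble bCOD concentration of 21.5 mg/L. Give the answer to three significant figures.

Specific growth rate at S = 21.5 mg/L: μ = YkS/(K_s+S) = 0.367·8.99·21.5/(86.2+21.5) = 0.6586 d⁻¹.
Then 1/θ_c = μ − k_d = 0.6586 − 0.114 = 0.5446 d⁻¹, giving θ_c = 1.836 d.

θ_c ≈ 1.84 d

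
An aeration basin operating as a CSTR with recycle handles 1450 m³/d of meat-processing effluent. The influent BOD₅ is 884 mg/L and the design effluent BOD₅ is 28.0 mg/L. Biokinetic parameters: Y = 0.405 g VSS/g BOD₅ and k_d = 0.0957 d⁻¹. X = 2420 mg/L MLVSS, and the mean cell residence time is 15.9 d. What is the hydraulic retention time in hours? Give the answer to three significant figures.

τ ≈ 21.7 h

Steady-state biomass mass balance: V·X·(1 + k_d·θ_c) = Y·Q·(S₀ − S)·θ_c, so V = 0.405 × 1450 × (884 − 28.0) × 15.9 / [2420 × (1 + 0.0957 × 15.9)] = 7.99×10^6 / 6102 = 1310 m³.
τ = V/Q = 1310/1450 = 0.9033 d, or 21.68 h.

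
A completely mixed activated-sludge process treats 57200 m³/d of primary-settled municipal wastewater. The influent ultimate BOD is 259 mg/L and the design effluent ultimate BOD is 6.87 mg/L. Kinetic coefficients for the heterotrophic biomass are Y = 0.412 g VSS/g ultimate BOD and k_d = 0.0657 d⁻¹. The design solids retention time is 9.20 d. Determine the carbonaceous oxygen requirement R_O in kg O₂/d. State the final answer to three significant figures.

R_O ≈ 9160 kg O₂/d

Observed yield with endogenous decay: Y_obs = Y / (1 + k_d·θ_c) = 0.412 / (1 + 0.0657 × 9.20) = 0.412 / 1.604 = 0.2568 g VSS/g ultimate BOD.
Substrate removed = Q·(S₀ − S) = 57200 m³/d × (259 − 6.87) g/m³ = 1.44×10^7 g/d = 14422 kg/d.
P_X = Y_obs·Q·(S₀ − S) = 0.2568 × 14422 = 3703 kg VSS/d.
R_O = Q·(S₀ − S) − 1.42·P_X = 14422 − 1.42 × 3703 = 9163 kg O₂/d.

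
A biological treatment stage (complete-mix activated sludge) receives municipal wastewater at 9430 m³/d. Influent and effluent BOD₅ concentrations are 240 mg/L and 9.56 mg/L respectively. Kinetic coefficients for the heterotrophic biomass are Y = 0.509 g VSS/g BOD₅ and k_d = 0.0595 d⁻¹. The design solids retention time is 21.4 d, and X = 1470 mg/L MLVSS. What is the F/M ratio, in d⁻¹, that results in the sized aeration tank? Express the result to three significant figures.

F/M ≈ 0.217 d⁻¹

Rearranging the biomass balance for a CMAS with decay, V = Y·Q·ΔS·θ_c / [X·(1+k_d θ_c)] = 0.509 × 9430 × (240 − 9.56) × 21.4 / [1470 × (1 + 0.0595 × 21.4)] = 2.37×10^7 / 3342 = 7083 m³.
F/M = applied load / biomass = Q·S₀/(V·X) = 9430 × 240 / (7083 × 1470) = 0.2174 d⁻¹.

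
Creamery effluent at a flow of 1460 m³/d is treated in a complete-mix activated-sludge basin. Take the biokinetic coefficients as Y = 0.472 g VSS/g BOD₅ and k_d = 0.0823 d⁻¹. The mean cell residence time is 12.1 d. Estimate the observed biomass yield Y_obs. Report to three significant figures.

Correct the yield for decay: Y_obs = Y/(1 + k_d θ_c) = 0.472 / (1 + 0.0823 × 12.1) = 0.472 / 1.996 = 0.2365.

Y_obs ≈ 0.236 g VSS/g BOD₅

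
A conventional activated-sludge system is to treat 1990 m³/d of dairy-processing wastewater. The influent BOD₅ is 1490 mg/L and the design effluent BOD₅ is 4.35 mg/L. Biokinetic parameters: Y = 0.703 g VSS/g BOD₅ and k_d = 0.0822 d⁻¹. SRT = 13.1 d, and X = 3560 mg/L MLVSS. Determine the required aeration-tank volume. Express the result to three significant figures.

V ≈ 3680 m³

Rearranging the biomass balance for a CMAS with decay, V = Y·Q·ΔS·θ_c / [X·(1+k_d θ_c)] = 0.703 × 1990 × (1490 − 4.35) × 13.1 / [3560 × (1 + 0.0822 × 13.1)] = 2.72×10^7 / 7393 = 3683 m³.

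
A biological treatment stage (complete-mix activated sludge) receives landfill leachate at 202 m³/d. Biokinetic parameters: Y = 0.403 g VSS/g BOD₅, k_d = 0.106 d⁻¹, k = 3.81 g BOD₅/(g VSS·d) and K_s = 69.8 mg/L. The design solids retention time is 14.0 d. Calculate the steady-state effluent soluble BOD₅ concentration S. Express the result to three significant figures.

S ≈ 9.12 mg/L

From the Monod/SRT balance for a CMAS, S = K_s·(1+k_d θ_c)/[θ_c·(Y k − k_d) − 1] = 69.8 × (1 + 0.106 × 14.0) / [14.0 × (0.403 × 3.81 − 0.106) − 1] = 173.4 / 19.01 = 9.120 mg/L.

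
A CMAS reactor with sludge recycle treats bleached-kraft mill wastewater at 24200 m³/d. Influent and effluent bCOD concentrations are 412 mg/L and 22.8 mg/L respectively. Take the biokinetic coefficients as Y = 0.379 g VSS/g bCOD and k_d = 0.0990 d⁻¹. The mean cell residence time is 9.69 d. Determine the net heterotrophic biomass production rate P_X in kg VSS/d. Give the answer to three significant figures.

P_X ≈ 1820 kg VSS/d

Observed yield with endogenous decay: Y_obs = Y / (1 + k_d·θ_c) = 0.379 / (1 + 0.0990 × 9.69) = 0.379 / 1.959 = 0.1934 g VSS/g bCOD.
ΔS = 412 − 22.8 = 389.2 mg/L, so the substrate removal rate is 24200 × 389.2/1000 = 9419 kg bCOD/d.
P_X = Y_obs · Q(S₀ − S) = 0.1934 × 9419 = 1822 kg VSS/d.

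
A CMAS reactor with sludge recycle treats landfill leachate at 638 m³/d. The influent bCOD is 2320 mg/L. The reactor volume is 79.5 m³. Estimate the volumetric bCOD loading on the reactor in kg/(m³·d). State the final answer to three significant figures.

L_v ≈ 18.6 kg bCOD/(m³·d)

Volumetric loading L_v = Q·S₀ / V = 638 × 2320 g/m³ / 79.50 m³ = 18618 g/(m³·d) = 18.62 kg bCOD/(m³·d).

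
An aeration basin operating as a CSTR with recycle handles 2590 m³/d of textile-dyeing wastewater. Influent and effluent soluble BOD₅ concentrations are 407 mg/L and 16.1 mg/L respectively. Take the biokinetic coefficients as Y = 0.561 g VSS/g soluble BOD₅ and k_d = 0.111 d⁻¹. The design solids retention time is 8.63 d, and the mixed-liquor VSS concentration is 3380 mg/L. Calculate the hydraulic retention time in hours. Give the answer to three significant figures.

Steady-state biomass mass balance: V·X·(1 + k_d·θ_c) = Y·Q·(S₀ − S)·θ_c, so V = 0.561 × 2590 × (407 − 16.1) × 8.63 / [3380 × (1 + 0.111 × 8.63)] = 4.9×10^6 / 6618 = 740.7 m³.
Hydraulic retention time τ = V/Q = 740.7 / 2590 = 0.2860 d = 6.863 h.

τ ≈ 6.86 h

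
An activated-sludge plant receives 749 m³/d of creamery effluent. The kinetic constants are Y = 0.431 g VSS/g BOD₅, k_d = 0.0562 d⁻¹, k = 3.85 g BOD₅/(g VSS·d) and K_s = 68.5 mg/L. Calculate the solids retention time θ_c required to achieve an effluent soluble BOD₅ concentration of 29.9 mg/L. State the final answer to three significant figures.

θ_c ≈ 2.23 d

From 1/θ_c = Y·k·S/(K_s + S) − k_d: Y·k·S/(K_s+S) = 0.431 × 3.85 × 29.9 / (68.5 + 29.9) = 0.5042 d⁻¹.
θ_c = 1/(μ − k_d) = 1/(0.5042 − 0.0562) = 1/0.4480 = 2.232 d.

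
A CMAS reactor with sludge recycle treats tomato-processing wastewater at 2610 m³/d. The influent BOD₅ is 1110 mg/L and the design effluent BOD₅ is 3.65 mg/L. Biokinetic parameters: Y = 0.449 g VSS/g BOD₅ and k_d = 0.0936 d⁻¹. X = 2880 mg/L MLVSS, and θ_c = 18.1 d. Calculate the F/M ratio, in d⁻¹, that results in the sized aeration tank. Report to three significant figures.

Steady-state biomass mass balance: V·X·(1 + k_d·θ_c) = Y·Q·(S₀ − S)·θ_c, so V = 0.449 × 2610 × (1110 − 3.65) × 18.1 / [2880 × (1 + 0.0936 × 18.1)] = 2.35×10^7 / 7759 = 3024 m³.
F/M = Q·S₀ / (V·X) = 2610 × 1110 / (3024 × 2880) = 0.3326 g BOD₅·(g VSS·d)⁻¹.

F/M ≈ 0.333 d⁻¹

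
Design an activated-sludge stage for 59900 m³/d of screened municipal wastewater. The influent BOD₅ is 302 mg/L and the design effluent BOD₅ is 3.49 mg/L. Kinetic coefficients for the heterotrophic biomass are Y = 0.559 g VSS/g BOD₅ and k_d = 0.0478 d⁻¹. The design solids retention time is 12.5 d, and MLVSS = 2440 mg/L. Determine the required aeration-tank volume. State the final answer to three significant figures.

V ≈ 32100 m³

Rearranging the biomass balance for a CMAS with decay, V = Y·Q·ΔS·θ_c / [X·(1+k_d θ_c)] = 0.559 × 59900 × (302 − 3.49) × 12.5 / [2440 × (1 + 0.0478 × 12.5)] = 1.25×10^8 / 3898 = 32054 m³.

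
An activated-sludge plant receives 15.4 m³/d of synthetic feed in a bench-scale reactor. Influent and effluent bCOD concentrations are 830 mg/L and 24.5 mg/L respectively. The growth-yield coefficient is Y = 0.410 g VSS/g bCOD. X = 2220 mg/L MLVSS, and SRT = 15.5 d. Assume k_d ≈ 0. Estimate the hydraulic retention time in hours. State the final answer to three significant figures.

τ ≈ 55.3 h

With k_d = 0 the design equation reduces to V = Y Q (S₀−S) θ_c / X = 0.410 × 15.4 × (830 − 24.5) × 15.5 / 2220 = 35.51 m³.
τ = V/Q = 35.51/15.4 = 2.306 d, or 55.34 h.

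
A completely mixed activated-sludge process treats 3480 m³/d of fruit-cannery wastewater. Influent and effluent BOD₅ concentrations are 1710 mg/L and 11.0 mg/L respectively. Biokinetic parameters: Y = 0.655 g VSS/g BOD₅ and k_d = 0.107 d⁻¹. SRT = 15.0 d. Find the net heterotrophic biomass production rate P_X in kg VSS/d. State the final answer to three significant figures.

P_X ≈ 1490 kg VSS/d

Observed yield with endogenous decay: Y_obs = Y / (1 + k_d·θ_c) = 0.655 / (1 + 0.107 × 15.0) = 0.655 / 2.605 = 0.2514 g VSS/g BOD₅.
ΔS = 1710 − 11.0 = 1699 mg/L, so the substrate removal rate is 3480 × 1699/1000 = 5913 kg BOD₅/d.
P_X = Y_obs · Q(S₀ − S) = 0.2514 × 5913 = 1487 kg VSS/d.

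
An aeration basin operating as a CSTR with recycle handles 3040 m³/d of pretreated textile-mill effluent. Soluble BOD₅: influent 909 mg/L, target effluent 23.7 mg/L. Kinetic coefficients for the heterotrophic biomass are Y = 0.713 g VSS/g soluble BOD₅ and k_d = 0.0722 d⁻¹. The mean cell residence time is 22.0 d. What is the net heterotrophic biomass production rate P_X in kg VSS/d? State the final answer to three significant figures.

P_X ≈ 741 kg VSS/d

Observed yield with endogenous decay: Y_obs = Y / (1 + k_d·θ_c) = 0.713 / (1 + 0.0722 × 22.0) = 0.713 / 2.588 = 0.2755 g VSS/g soluble BOD₅.
Q·(S₀ − S) = 3040 × (909 − 23.7) × 10⁻³ = 2691 kg/d removed.
So the net sludge growth is P_X = 0.2755 × 2691 = 741.3 kg VSS/d.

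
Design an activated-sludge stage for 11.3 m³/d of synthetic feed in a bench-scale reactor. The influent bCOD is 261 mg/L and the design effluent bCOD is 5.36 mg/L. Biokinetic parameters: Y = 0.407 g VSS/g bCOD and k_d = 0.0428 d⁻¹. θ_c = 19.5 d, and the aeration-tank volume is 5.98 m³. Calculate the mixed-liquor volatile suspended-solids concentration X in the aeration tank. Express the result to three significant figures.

X ≈ 2090 mg/L

X = Y·Q·ΔS·θ_c / [V·(1 + k_d θ_c)] = 0.407 × 11.3 × (261 − 5.36) × 19.5 / [5.98 × (1 + 0.0428 × 19.5)] = 2090 mg/L.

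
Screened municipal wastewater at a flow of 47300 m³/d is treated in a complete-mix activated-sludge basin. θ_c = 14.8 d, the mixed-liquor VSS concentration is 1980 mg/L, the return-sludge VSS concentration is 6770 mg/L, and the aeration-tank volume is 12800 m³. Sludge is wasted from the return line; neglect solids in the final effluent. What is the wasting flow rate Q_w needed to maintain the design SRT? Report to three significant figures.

Q_w ≈ 253 m³/d

Q_w = (V·X)/(θ_c X_r) = 12800 × 1980 / (14.8 × 6770) = 252.9 m³/d.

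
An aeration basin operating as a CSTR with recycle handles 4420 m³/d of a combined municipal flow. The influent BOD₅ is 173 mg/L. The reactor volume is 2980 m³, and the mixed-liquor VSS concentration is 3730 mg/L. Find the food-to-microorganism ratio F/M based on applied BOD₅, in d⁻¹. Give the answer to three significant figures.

Food-to-microorganism ratio F/M = Q S₀ / (V X) = 4420 × 173 / (2980 × 3730) = 0.06879 d⁻¹.

F/M ≈ 0.0688 d⁻¹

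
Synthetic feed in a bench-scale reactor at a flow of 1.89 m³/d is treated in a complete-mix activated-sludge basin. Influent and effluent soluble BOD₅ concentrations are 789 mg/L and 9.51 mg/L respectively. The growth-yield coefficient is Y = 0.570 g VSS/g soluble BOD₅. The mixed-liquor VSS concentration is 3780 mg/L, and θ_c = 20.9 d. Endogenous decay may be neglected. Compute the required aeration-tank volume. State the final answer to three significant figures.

Biomass mass balance (decay neglected): V·X = Y·Q·(S₀ − S)·θ_c, so V = 0.570 × 1.89 × (789 − 9.51) × 20.9 / 3780 = 4.643 m³.

V ≈ 4.64 m³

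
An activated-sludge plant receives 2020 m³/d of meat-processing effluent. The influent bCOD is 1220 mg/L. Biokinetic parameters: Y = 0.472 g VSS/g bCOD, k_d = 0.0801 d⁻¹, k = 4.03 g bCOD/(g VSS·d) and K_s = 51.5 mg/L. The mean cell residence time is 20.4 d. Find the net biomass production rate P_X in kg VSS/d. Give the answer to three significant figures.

P_X ≈ 440 kg VSS/d

From the Monod/SRT balance for a CMAS, S = K_s·(1+k_d θ_c)/[θ_c·(Y k − k_d) − 1] = 51.5 × (1 + 0.0801 × 20.4) / [20.4 × (0.472 × 4.03 − 0.0801) − 1] = 135.7 / 36.17 = 3.750 mg/L.
The observed yield is Y_obs = Y/(1 + k_d·θ_c) = 0.472 / (1 + 0.0801 × 20.4) = 0.472 / 2.634 = 0.1792 g VSS per g bCOD removed.
Mass of bCOD removed per day: Q(S₀ − S) = 2020 × 1216 g/m³ = 2457 kg/d.
Net biomass production P_X = Y_obs × Q·(S₀ − S) = 0.1792 × 2457 = 440.2 kg VSS/d.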